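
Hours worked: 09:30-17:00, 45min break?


Total time = (17×60+0) - (9×60+30)
= 1020 - 570 = 450 min
Minus break: 450 - 45 = 405 min
= 6h 45m

6h 45m (405 minutes)


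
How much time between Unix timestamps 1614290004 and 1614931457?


Difference = 1614931457 - 1614290004 = 641453 seconds
In hours: 641453 / 3600 ≈ 178.2
In days: 641453 / 86400 ≈ 7.42

641453 seconds (178.2 hours / 7.42 days)


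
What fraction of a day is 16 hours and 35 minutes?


Total minutes: 16×60 + 35 = 995
Day = 24×60 = 1440 minutes
Fraction = 995/1440 ≈ 0.6910
As a percentage: 995/1440 × 100 ≈ 69.10%

0.6910 (69.10%)


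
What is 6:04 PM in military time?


Input: 6:04 PM
PM: 6 + 12 = 18

18:04


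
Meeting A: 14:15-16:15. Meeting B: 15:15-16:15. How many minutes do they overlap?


60 minutes

Meeting A: 855-975 (in minutes from midnight)
Meeting B: 915-975
Overlap start = max(855, 915) = 915
Overlap end = min(975, 975) = 975
Overlap = max(0, 975 - 915) = 60 min


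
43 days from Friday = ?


Start: Friday (index 4)
(4 + 43) mod 7
= 47 mod 7
= 5
Index 5 → Saturday

Saturday


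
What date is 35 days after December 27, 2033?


Start: December 27, 2033
Add 35 days
December 27 → January 1: 31 - 27 + 1 = 5 days (35 - 5 = 30 left)
January 1 + 30 = January 31, 2034

January 31, 2034


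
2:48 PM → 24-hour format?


14:48

Input: 2:48 PM
PM: 2 + 12 = 14


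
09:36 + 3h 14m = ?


12:50

Start: 576 minutes from midnight
Add: 194 minutes
Total: 770 minutes
Hours: 770 ÷ 60 = 12 remainder 50


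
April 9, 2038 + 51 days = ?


May 30, 2038

Start: April 9, 2038
Add 51 days
April 9 → May 1: 30 - 9 + 1 = 22 days (51 - 22 = 29 left)
May 1 + 29 = May 30, 2038


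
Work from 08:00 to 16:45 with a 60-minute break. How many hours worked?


7h 45m (465 minutes)

Total time = (16×60+45) - (8×60+0)
= 1005 - 480 = 525 min
Minus break: 525 - 60 = 465 min
= 7h 45m


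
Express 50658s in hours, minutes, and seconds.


Hours: 50658 ÷ 3600 = 14 remainder 258
Minutes: 258 ÷ 60 = 4 remainder 18
Seconds: 18

14h 4m 18s


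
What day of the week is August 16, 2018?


Thursday

Zeller's congruence:
q=16, m=8, k=18, j=20
h = (16 + ⌊13×9/5⌋ + 18 + ⌊18/4⌋ + ⌊20/4⌋ - 2×20) mod 7
= (16 + 23 + 18 + 4 + 5 - 40) mod 7
= 26 mod 7 = 5
h=5 → Thursday


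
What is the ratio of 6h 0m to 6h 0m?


Duration 1: 360 minutes
Duration 2: 360 minutes
Ratio = 360:360
GCD = 360
Simplified = 1:1
As a decimal: 1/1 = 1.00

1:1 (1.00)


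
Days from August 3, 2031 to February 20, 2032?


From August 3, 2031 to February 20, 2032
Rest of August 2031: 31 - 3 = 28
Full months: September 30, October 31, November 30, December 31, January 31
Days into February 2032: 20
Total = 28 + 30 + 31 + 30 + 31 + 31 + 20 = 201 days

201 days


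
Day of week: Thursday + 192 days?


Start: Thursday (index 3)
(3 + 192) mod 7
= 195 mod 7
= 6
Index 6 → Sunday

Sunday


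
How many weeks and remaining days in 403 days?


57 weeks 4 days

Weeks: 403 ÷ 7 = 57 remainder 4


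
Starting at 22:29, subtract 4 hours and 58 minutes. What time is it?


Start: 1349 minutes from midnight
Subtract: 298 minutes
Remaining: 1349 - 298 = 1051
Hours: 17, Minutes: 31

17:31


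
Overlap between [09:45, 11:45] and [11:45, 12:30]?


Meeting A: 585-705 (in minutes from midnight)
Meeting B: 705-750
Overlap start = max(585, 705) = 705
Overlap end = min(705, 750) = 705
Overlap = max(0, 705 - 705) = 0 min

0 minutes


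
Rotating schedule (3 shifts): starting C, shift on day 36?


Shifts: A, B, C
Start: C (index 2)
Day 36: (2 + 36 - 1) mod 3
= 37 mod 3
= 1
Index 1 → shift B

Shift B


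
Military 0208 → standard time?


2:08 AM

Hour: 2
2 < 12 → AM


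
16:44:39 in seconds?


Hours: 16 × 3600 = 57600
Minutes: 44 × 60 = 2640
Seconds: 39
Total = 57600 + 2640 + 39 = 60279

60279 seconds


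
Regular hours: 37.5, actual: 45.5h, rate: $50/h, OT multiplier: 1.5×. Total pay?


Regular: 37.5h × $50 = $1875.00
Overtime: 45.5 - 37.5 = 8.0h
OT pay: 8.0h × $50 × 1.5 = $600.00
Total = $1875.00 + $600.00 = $2475.00

$2475.00


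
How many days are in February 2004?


29 days

Month: February (month 2)
February: 28 or 29 (leap year)
2004 leap year? Yes


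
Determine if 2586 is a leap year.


No

Rules: divisible by 4 AND (not by 100 OR by 400)
2586 ÷ 4 = 646 remainder 2 → not divisible by 4
Not divisible by 4 → not a leap year


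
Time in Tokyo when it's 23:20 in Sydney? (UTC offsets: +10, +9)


22:20

Time difference = UTC+9 - UTC+10 = -1 hours
New hour = (23 -1) mod 24
= 22 mod 24 = 22
Minutes unchanged → 22:20


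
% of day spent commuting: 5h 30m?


22.9%

Time: 330 minutes
Day: 1440 minutes
Percentage = (330/1440) × 100 ≈ 22.9%


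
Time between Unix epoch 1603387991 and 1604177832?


Difference = 1604177832 - 1603387991 = 789841 seconds
In hours: 789841 / 3600 ≈ 219.4
In days: 789841 / 86400 ≈ 9.14

789841 seconds (219.4 hours / 9.14 days)


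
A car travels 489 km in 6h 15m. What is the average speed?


78.2 km/h

Distance: 489 km
Time: 6h 15m = 375 min = 375/60 = 25/4 hours
Speed = 489 ÷ (25/4) = 489 × 4 / 25 = 1956/25 ≈ 78.2 km/h


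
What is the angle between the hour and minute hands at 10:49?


30.5°

Hour hand = 10×30 + 49×0.5 = 324.5°
Minute hand = 49×6 = 294°
Difference = |324.5 - 294| = 30.5°


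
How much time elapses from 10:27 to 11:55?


1h 28m

End time in minutes: 11×60 + 55 = 715
Start time in minutes: 10×60 + 27 = 627
Difference = 715 - 627 = 88 minutes
= 1 hours 28 minutes


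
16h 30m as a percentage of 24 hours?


Total minutes: 16×60 + 30 = 990
Day = 24×60 = 1440 minutes
Fraction = 990/1440 = 0.6875
As a percentage: 990/1440 × 100 = 68.75%

0.6875 (68.75%)


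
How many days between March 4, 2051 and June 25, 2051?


113 days

From March 4, 2051 to June 25, 2051
Rest of March 2051: 31 - 4 = 27
Full months: April 30, May 31
Days into June 2051: 25
Total = 27 + 30 + 31 + 25 = 113 days


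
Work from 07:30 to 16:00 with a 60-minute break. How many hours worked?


7h 30m (450 minutes)

Total time = (16×60+0) - (7×60+30)
= 960 - 450 = 510 min
Minus break: 510 - 60 = 450 min
= 7h 30m


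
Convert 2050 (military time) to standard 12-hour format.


8:50 PM

Hour: 20
20 - 12 = 8 → PM


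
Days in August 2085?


31 days

Month: August (month 8)
August has 31 days


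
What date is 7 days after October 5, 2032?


Start: October 5, 2032
Add 7 days
October 5 + 7 = October 12, 2032

October 12, 2032


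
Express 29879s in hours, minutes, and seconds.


Hours: 29879 ÷ 3600 = 8 remainder 1079
Minutes: 1079 ÷ 60 = 17 remainder 59
Seconds: 59

8h 17m 59s


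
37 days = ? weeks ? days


5 weeks 2 days

Weeks: 37 ÷ 7 = 5 remainder 2


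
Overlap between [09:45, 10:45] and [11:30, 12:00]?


0 minutes

Meeting A: 585-645 (in minutes from midnight)
Meeting B: 690-720
Overlap start = max(585, 690) = 690
Overlap end = min(645, 720) = 645
Overlap = max(0, 645 - 690) = 0 min


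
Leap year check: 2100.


No

Rules: divisible by 4 AND (not by 100 OR by 400)
2100 ÷ 4 = 525 exactly → divisible by 4
2100 ÷ 100 = 21 exactly → divisible by 100
2100 ÷ 400 = 5 remainder 100 → not divisible by 400
Divisible by 100 but not by 400 → not a leap year


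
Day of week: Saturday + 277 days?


Start: Saturday (index 5)
(5 + 277) mod 7
= 282 mod 7
= 2
Index 2 → Wednesday

Wednesday


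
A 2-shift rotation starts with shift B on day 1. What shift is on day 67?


Shifts: A, B
Start: B (index 1)
Day 67: (1 + 67 - 1) mod 2
= 67 mod 2
= 1
Index 1 → shift B

Shift B


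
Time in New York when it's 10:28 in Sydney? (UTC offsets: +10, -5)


19:28 (previous day)

Time difference = UTC-5 - UTC+10 = -15 hours
New hour = (10 -15) mod 24
= -5 mod 24 = 19
Minutes unchanged → 19:28; -5 < 0 → previous day


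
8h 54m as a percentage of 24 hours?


0.3708 (37.08%)

Total minutes: 8×60 + 54 = 534
Day = 24×60 = 1440 minutes
Fraction = 534/1440 ≈ 0.3708
As a percentage: 534/1440 × 100 ≈ 37.08%


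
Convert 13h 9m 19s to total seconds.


Hours: 13 × 3600 = 46800
Minutes: 9 × 60 = 540
Seconds: 19
Total = 46800 + 540 + 19 = 47359

47359 seconds


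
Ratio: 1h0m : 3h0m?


Duration 1: 60 minutes
Duration 2: 180 minutes
Ratio = 60:180
GCD = 60
Simplified = 1:3
As a decimal: 1/3 ≈ 0.33

1:3 (0.33)


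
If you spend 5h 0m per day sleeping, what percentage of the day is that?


20.8%

Time: 300 minutes
Day: 1440 minutes
Percentage = (300/1440) × 100 ≈ 20.8%


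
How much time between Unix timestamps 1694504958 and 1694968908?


Difference = 1694968908 - 1694504958 = 463950 seconds
In hours: 463950 / 3600 ≈ 128.9
In days: 463950 / 86400 ≈ 5.37

463950 seconds (128.9 hours / 5.37 days)


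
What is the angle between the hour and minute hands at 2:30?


Hour hand = 2×30 + 30×0.5 = 75.0°
Minute hand = 30×6 = 180°
Difference = |75.0 - 180| = 105.0°

105.0°


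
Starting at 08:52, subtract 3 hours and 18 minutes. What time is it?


Start: 532 minutes from midnight
Subtract: 198 minutes
Remaining: 532 - 198 = 334
Hours: 5, Minutes: 34

05:34


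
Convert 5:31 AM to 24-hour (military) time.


Input: 5:31 AM
AM hour stays: 5

05:31


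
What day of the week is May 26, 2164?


Saturday

Zeller's congruence:
q=26, m=5, k=64, j=21
h = (26 + ⌊13×6/5⌋ + 64 + ⌊64/4⌋ + ⌊21/4⌋ - 2×21) mod 7
= (26 + 15 + 64 + 16 + 5 - 42) mod 7
= 84 mod 7 = 0
h=0 → Saturday


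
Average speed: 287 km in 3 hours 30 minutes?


82.0 km/h

Distance: 287 km
Time: 3h 30m = 210 min = 210/60 = 7/2 hours
Speed = 287 ÷ (7/2) = 287 × 2 / 7 = 574/7 = 82.0 km/h


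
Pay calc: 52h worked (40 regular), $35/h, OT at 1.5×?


Regular: 40h × $35 = $1400.00
Overtime: 52 - 40 = 12h
OT pay: 12h × $35 × 1.5 = $630.00
Total = $1400.00 + $630.00 = $2030.00

$2030.00


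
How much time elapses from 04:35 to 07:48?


3h 13m

End time in minutes: 7×60 + 48 = 468
Start time in minutes: 4×60 + 35 = 275
Difference = 468 - 275 = 193 minutes
= 3 hours 13 minutes


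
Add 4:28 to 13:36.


18:04

Start: 816 minutes from midnight
Add: 268 minutes
Total: 1084 minutes
Hours: 1084 ÷ 60 = 18 remainder 4


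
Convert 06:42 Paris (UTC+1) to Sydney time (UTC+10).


15:42

Time difference = UTC+10 - UTC+1 = +9 hours
New hour = (6 + 9) mod 24
= 15 mod 24 = 15
Minutes unchanged → 15:42


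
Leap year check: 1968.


Rules: divisible by 4 AND (not by 100 OR by 400)
1968 ÷ 4 = 492 exactly → divisible by 4
1968 ÷ 100 = 19 remainder 68 → not divisible by 100
Divisible by 4 but not by 100 → leap year

Yes


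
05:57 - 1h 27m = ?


04:30

Start: 357 minutes from midnight
Subtract: 87 minutes
Remaining: 357 - 87 = 270
Hours: 4, Minutes: 30


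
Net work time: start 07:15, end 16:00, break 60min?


7h 45m (465 minutes)

Total time = (16×60+0) - (7×60+15)
= 960 - 435 = 525 min
Minus break: 525 - 60 = 465 min
= 7h 45m


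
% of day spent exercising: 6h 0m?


25.0%

Time: 360 minutes
Day: 1440 minutes
Percentage = (360/1440) × 100 = 25.0%


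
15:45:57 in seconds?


56757 seconds

Hours: 15 × 3600 = 54000
Minutes: 45 × 60 = 2700
Seconds: 57
Total = 54000 + 2700 + 57 = 56757


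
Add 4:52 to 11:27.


Start: 687 minutes from midnight
Add: 292 minutes
Total: 979 minutes
Hours: 979 ÷ 60 = 16 remainder 19

16:19


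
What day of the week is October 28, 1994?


Zeller's congruence:
q=28, m=10, k=94, j=19
h = (28 + ⌊13×11/5⌋ + 94 + ⌊94/4⌋ + ⌊19/4⌋ - 2×19) mod 7
= (28 + 28 + 94 + 23 + 4 - 38) mod 7
= 139 mod 7 = 6
h=6 → Friday

Friday


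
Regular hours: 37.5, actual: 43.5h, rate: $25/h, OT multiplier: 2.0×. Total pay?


$1237.50

Regular: 37.5h × $25 = $937.50
Overtime: 43.5 - 37.5 = 6.0h
OT pay: 6.0h × $25 × 2.0 = $300.00
Total = $937.50 + $300.00 = $1237.50


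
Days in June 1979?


Month: June (month 6)
June has 30 days

30 days


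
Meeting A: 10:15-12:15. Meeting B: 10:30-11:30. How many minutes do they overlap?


Meeting A: 615-735 (in minutes from midnight)
Meeting B: 630-690
Overlap start = max(615, 630) = 630
Overlap end = min(735, 690) = 690
Overlap = max(0, 690 - 630) = 60 min

60 minutes


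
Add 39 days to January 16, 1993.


Start: January 16, 1993
Add 39 days
January 16 → February 1: 31 - 16 + 1 = 16 days (39 - 16 = 23 left)
February 1 + 23 = February 24, 1993

February 24, 1993


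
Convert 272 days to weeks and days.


38 weeks 6 days

Weeks: 272 ÷ 7 = 38 remainder 6


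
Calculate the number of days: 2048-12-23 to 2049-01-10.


18 days

From December 23, 2048 to January 10, 2049
Rest of December 2048: 31 - 23 = 8
Days into January 2049: 10
Total = 8 + 10 = 18 days


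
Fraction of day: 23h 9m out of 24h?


Total minutes: 23×60 + 9 = 1389
Day = 24×60 = 1440 minutes
Fraction = 1389/1440 ≈ 0.9646
As a percentage: 1389/1440 × 100 ≈ 96.46%

0.9646 (96.46%)


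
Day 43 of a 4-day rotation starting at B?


Shifts: A, B, C, D
Start: B (index 1)
Day 43: (1 + 43 - 1) mod 4
= 43 mod 4
= 3
Index 3 → shift D

Shift D


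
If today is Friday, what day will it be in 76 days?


Thursday

Start: Friday (index 4)
(4 + 76) mod 7
= 80 mod 7
= 3
Index 3 → Thursday


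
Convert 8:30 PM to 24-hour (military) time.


20:30

Input: 8:30 PM
PM: 8 + 12 = 20


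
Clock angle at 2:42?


Hour hand = 2×30 + 42×0.5 = 81.0°
Minute hand = 42×6 = 252°
Difference = |81.0 - 252| = 171.0°

171.0°


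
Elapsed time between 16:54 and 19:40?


2h 46m

End time in minutes: 19×60 + 40 = 1180
Start time in minutes: 16×60 + 54 = 1014
Difference = 1180 - 1014 = 166 minutes
= 2 hours 46 minutes


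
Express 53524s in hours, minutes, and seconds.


14h 52m 4s

Hours: 53524 ÷ 3600 = 14 remainder 3124
Minutes: 3124 ÷ 60 = 52 remainder 4
Seconds: 4


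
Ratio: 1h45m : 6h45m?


7:27 (0.26)

Duration 1: 105 minutes
Duration 2: 405 minutes
Ratio = 105:405
GCD = 15
Simplified = 7:27
As a decimal: 7/27 ≈ 0.26


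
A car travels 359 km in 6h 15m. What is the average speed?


Distance: 359 km
Time: 6h 15m = 375 min = 375/60 = 25/4 hours
Speed = 359 ÷ (25/4) = 359 × 4 / 25 = 1436/25 ≈ 57.4 km/h

57.4 km/h


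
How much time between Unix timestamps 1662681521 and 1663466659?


785138 seconds (218.1 hours / 9.09 days)

Difference = 1663466659 - 1662681521 = 785138 seconds
In hours: 785138 / 3600 ≈ 218.1
In days: 785138 / 86400 ≈ 9.09


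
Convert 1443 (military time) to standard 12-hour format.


2:43 PM

Hour: 14
14 - 12 = 2 → PM


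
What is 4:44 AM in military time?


04:44

Input: 4:44 AM
AM hour stays: 4


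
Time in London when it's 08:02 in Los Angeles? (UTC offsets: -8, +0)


Time difference = UTC+0 - UTC-8 = +8 hours
New hour = (8 + 8) mod 24
= 16 mod 24 = 16
Minutes unchanged → 16:02

16:02


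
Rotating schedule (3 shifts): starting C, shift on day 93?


Shifts: A, B, C
Start: C (index 2)
Day 93: (2 + 93 - 1) mod 3
= 94 mod 3
= 1
Index 1 → shift B

Shift B


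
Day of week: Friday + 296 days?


Sunday

Start: Friday (index 4)
(4 + 296) mod 7
= 300 mod 7
= 6
Index 6 → Sunday


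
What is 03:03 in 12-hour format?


Hour: 3
3 < 12 → AM

3:03 AM


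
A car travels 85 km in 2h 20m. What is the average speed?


Distance: 85 km
Time: 2h 20m = 140 min = 140/60 = 7/3 hours
Speed = 85 ÷ (7/3) = 85 × 3 / 7 = 255/7 ≈ 36.4 km/h

36.4 km/h


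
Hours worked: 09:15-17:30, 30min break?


Total time = (17×60+30) - (9×60+15)
= 1050 - 555 = 495 min
Minus break: 495 - 30 = 465 min
= 7h 45m

7h 45m (465 minutes)


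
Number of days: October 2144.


Month: October (month 10)
October has 31 days

31 days


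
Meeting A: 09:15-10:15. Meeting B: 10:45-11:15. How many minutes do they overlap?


0 minutes

Meeting A: 555-615 (in minutes from midnight)
Meeting B: 645-675
Overlap start = max(555, 645) = 645
Overlap end = min(615, 675) = 615
Overlap = max(0, 615 - 645) = 0 min


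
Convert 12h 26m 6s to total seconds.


44766 seconds

Hours: 12 × 3600 = 43200
Minutes: 26 × 60 = 1560
Seconds: 6
Total = 43200 + 1560 + 6 = 44766


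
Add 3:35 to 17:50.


21:25

Start: 1070 minutes from midnight
Add: 215 minutes
Total: 1285 minutes
Hours: 1285 ÷ 60 = 21 remainder 25


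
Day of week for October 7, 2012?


Sunday

Zeller's congruence:
q=7, m=10, k=12, j=20
h = (7 + ⌊13×11/5⌋ + 12 + ⌊12/4⌋ + ⌊20/4⌋ - 2×20) mod 7
= (7 + 28 + 12 + 3 + 5 - 40) mod 7
= 15 mod 7 = 1
h=1 → Sunday


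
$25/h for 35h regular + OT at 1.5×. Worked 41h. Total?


$1100.00

Regular: 35h × $25 = $875.00
Overtime: 41 - 35 = 6h
OT pay: 6h × $25 × 1.5 = $225.00
Total = $875.00 + $225.00 = $1100.00


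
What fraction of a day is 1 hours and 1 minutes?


Total minutes: 1×60 + 1 = 61
Day = 24×60 = 1440 minutes
Fraction = 61/1440 ≈ 0.0424
As a percentage: 61/1440 × 100 ≈ 4.24%

0.0424 (4.24%)


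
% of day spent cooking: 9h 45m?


Time: 585 minutes
Day: 1440 minutes
Percentage = (585/1440) × 100 ≈ 40.6%

40.6%


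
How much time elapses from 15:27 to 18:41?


End time in minutes: 18×60 + 41 = 1121
Start time in minutes: 15×60 + 27 = 927
Difference = 1121 - 927 = 194 minutes
= 3 hours 14 minutes

3h 14m


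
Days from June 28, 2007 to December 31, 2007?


186 days

From June 28, 2007 to December 31, 2007
Rest of June 2007: 30 - 28 = 2
Full months: July 31, August 31, September 30, October 31, November 30
Days into December 2007: 31
Total = 2 + 31 + 31 + 30 + 31 + 30 + 31 = 186 days


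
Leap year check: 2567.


Rules: divisible by 4 AND (not by 100 OR by 400)
2567 ÷ 4 = 641 remainder 3 → not divisible by 4
Not divisible by 4 → not a leap year

No


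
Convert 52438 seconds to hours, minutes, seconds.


14h 33m 58s

Hours: 52438 ÷ 3600 = 14 remainder 2038
Minutes: 2038 ÷ 60 = 33 remainder 58
Seconds: 58


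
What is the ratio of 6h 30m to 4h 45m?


Duration 1: 390 minutes
Duration 2: 285 minutes
Ratio = 390:285
GCD = 15
Simplified = 26:19
As a decimal: 26/19 ≈ 1.37

26:19 (1.37)


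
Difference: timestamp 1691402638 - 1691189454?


Difference = 1691402638 - 1691189454 = 213184 seconds
In hours: 213184 / 3600 ≈ 59.2
In days: 213184 / 86400 ≈ 2.47

213184 seconds (59.2 hours / 2.47 days)


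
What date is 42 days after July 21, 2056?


Start: July 21, 2056
Add 42 days
July 21 → August 1: 31 - 21 + 1 = 11 days (42 - 11 = 31 left)
August 1 → September 1: 31 - 1 + 1 = 31 days (31 - 31 = 0 left)
Land exactly on September 1, 2056

September 1, 2056


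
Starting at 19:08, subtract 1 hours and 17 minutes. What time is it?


17:51

Start: 1148 minutes from midnight
Subtract: 77 minutes
Remaining: 1148 - 77 = 1071
Hours: 17, Minutes: 51


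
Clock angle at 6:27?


Hour hand = 6×30 + 27×0.5 = 193.5°
Minute hand = 27×6 = 162°
Difference = |193.5 - 162| = 31.5°

31.5°


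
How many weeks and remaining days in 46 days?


6 weeks 4 days

Weeks: 46 ÷ 7 = 6 remainder 4


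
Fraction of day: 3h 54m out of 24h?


Total minutes: 3×60 + 54 = 234
Day = 24×60 = 1440 minutes
Fraction = 234/1440 = 0.1625
As a percentage: 234/1440 × 100 = 16.25%

0.1625 (16.25%)


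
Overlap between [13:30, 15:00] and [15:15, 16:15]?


Meeting A: 810-900 (in minutes from midnight)
Meeting B: 915-975
Overlap start = max(810, 915) = 915
Overlap end = min(900, 975) = 900
Overlap = max(0, 900 - 915) = 0 min

0 minutes


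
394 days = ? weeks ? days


56 weeks 2 days

Weeks: 394 ÷ 7 = 56 remainder 2


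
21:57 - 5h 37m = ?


16:20

Start: 1317 minutes from midnight
Subtract: 337 minutes
Remaining: 1317 - 337 = 980
Hours: 16, Minutes: 20


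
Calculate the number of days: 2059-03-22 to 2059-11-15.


From March 22, 2059 to November 15, 2059
Rest of March 2059: 31 - 22 = 9
Full months: April 30, May 31, June 30, July 31, August 31, September 30, October 31
Days into November 2059: 15
Total = 9 + 30 + 31 + 30 + 31 + 31 + 30 + 31 + 15 = 238 days

238 days


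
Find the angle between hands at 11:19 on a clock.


134.5°

Hour hand = 11×30 + 19×0.5 = 339.5°
Minute hand = 19×6 = 114°
Difference = |339.5 - 114| = 225.5°
Since > 180°: 360 - 225.5 = 134.5°


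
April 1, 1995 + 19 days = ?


Start: April 1, 1995
Add 19 days
April 1 + 19 = April 20, 1995

April 20, 1995


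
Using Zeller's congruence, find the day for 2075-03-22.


Friday

Zeller's congruence:
q=22, m=3, k=75, j=20
h = (22 + ⌊13×4/5⌋ + 75 + ⌊75/4⌋ + ⌊20/4⌋ - 2×20) mod 7
= (22 + 10 + 75 + 18 + 5 - 40) mod 7
= 90 mod 7 = 6
h=6 → Friday


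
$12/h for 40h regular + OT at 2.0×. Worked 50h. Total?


$720.00

Regular: 40h × $12 = $480.00
Overtime: 50 - 40 = 10h
OT pay: 10h × $12 × 2.0 = $240.00
Total = $480.00 + $240.00 = $720.00


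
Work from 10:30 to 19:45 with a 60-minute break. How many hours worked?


Total time = (19×60+45) - (10×60+30)
= 1185 - 630 = 555 min
Minus break: 555 - 60 = 495 min
= 8h 15m

8h 15m (495 minutes)


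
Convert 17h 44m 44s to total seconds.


63884 seconds

Hours: 17 × 3600 = 61200
Minutes: 44 × 60 = 2640
Seconds: 44
Total = 61200 + 2640 + 44 = 63884


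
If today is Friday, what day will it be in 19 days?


Start: Friday (index 4)
(4 + 19) mod 7
= 23 mod 7
= 2
Index 2 → Wednesday

Wednesday


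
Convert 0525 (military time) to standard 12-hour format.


Hour: 5
5 < 12 → AM

5:25 AM


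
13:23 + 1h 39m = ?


15:02

Start: 803 minutes from midnight
Add: 99 minutes
Total: 902 minutes
Hours: 902 ÷ 60 = 15 remainder 2


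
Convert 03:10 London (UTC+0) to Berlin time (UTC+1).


Time difference = UTC+1 - UTC+0 = +1 hours
New hour = (3 + 1) mod 24
= 4 mod 24 = 4
Minutes unchanged → 04:10

04:10


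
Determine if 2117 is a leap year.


Rules: divisible by 4 AND (not by 100 OR by 400)
2117 ÷ 4 = 529 remainder 1 → not divisible by 4
Not divisible by 4 → not a leap year

No


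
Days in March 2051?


31 days

Month: March (month 3)
March has 31 days


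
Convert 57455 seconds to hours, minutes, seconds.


15h 57m 35s

Hours: 57455 ÷ 3600 = 15 remainder 3455
Minutes: 3455 ÷ 60 = 57 remainder 35
Seconds: 35


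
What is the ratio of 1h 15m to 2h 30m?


1:2 (0.50)

Duration 1: 75 minutes
Duration 2: 150 minutes
Ratio = 75:150
GCD = 75
Simplified = 1:2
As a decimal: 1/2 = 0.50


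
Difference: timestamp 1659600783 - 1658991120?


609663 seconds (169.4 hours / 7.06 days)

Difference = 1659600783 - 1658991120 = 609663 seconds
In hours: 609663 / 3600 ≈ 169.4
In days: 609663 / 86400 ≈ 7.06


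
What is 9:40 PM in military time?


Input: 9:40 PM
PM: 9 + 12 = 21

21:40


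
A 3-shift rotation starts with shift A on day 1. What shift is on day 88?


Shifts: A, B, C
Start: A (index 0)
Day 88: (0 + 88 - 1) mod 3
= 87 mod 3
= 0
Index 0 → shift A

Shift A


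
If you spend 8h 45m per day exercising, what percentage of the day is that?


36.5%

Time: 525 minutes
Day: 1440 minutes
Percentage = (525/1440) × 100 ≈ 36.5%


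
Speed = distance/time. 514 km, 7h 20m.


Distance: 514 km
Time: 7h 20m = 440 min = 440/60 = 22/3 hours
Speed = 514 ÷ (22/3) = 514 × 3 / 22 = 1542/22 ≈ 70.1 km/h

70.1 km/h


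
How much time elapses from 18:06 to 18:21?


End time in minutes: 18×60 + 21 = 1101
Start time in minutes: 18×60 + 6 = 1086
Difference = 1101 - 1086 = 15 minutes
= 0 hours 15 minutes

0h 15m


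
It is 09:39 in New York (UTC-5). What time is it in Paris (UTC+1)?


Time difference = UTC+1 - UTC-5 = +6 hours
New hour = (9 + 6) mod 24
= 15 mod 24 = 15
Minutes unchanged → 15:39

15:39


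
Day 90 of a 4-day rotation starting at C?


Shifts: A, B, C, D
Start: C (index 2)
Day 90: (2 + 90 - 1) mod 4
= 91 mod 4
= 3
Index 3 → shift D

Shift D


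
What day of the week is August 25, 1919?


Zeller's congruence:
q=25, m=8, k=19, j=19
h = (25 + ⌊13×9/5⌋ + 19 + ⌊19/4⌋ + ⌊19/4⌋ - 2×19) mod 7
= (25 + 23 + 19 + 4 + 4 - 38) mod 7
= 37 mod 7 = 2
h=2 → Monday

Monday


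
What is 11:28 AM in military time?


Input: 11:28 AM
AM hour stays: 11

11:28


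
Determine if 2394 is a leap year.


Rules: divisible by 4 AND (not by 100 OR by 400)
2394 ÷ 4 = 598 remainder 2 → not divisible by 4
Not divisible by 4 → not a leap year

No


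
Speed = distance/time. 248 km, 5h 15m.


47.2 km/h

Distance: 248 km
Time: 5h 15m = 315 min = 315/60 = 21/4 hours
Speed = 248 ÷ (21/4) = 248 × 4 / 21 = 992/21 ≈ 47.2 km/h


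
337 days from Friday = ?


Saturday

Start: Friday (index 4)
(4 + 337) mod 7
= 341 mod 7
= 5
Index 5 → Saturday


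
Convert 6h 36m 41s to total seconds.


23801 seconds

Hours: 6 × 3600 = 21600
Minutes: 36 × 60 = 2160
Seconds: 41
Total = 21600 + 2160 + 41 = 23801


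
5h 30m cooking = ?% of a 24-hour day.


Time: 330 minutes
Day: 1440 minutes
Percentage = (330/1440) × 100 ≈ 22.9%

22.9%


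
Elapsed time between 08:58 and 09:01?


End time in minutes: 9×60 + 1 = 541
Start time in minutes: 8×60 + 58 = 538
Difference = 541 - 538 = 3 minutes
= 0 hours 3 minutes

0h 3m


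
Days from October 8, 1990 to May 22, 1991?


226 days

From October 8, 1990 to May 22, 1991
Rest of October 1990: 31 - 8 = 23
Full months: November 30, December 31, January 31, February 1991 28, March 31, April 30
Days into May 1991: 22
Total = 23 + 30 + 31 + 31 + 28 + 31 + 30 + 22 = 226 days


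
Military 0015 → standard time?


Hour: 0
0 → 12 AM (midnight)

12:15 AM


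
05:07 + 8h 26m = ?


Start: 307 minutes from midnight
Add: 506 minutes
Total: 813 minutes
Hours: 813 ÷ 60 = 13 remainder 33

13:33


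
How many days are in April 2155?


30 days

Month: April (month 4)
April has 30 days


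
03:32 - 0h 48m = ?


Start: 212 minutes from midnight
Subtract: 48 minutes
Remaining: 212 - 48 = 164
Hours: 2, Minutes: 44

02:44


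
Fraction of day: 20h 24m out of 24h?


Total minutes: 20×60 + 24 = 1224
Day = 24×60 = 1440 minutes
Fraction = 1224/1440 = 0.8500
As a percentage: 1224/1440 × 100 = 85.00%

0.8500 (85.00%)


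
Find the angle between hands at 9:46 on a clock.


Hour hand = 9×30 + 46×0.5 = 293.0°
Minute hand = 46×6 = 276°
Difference = |293.0 - 276| = 17.0°

17.0°


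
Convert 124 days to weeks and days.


Weeks: 124 ÷ 7 = 17 remainder 5

17 weeks 5 days


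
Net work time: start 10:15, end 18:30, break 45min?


Total time = (18×60+30) - (10×60+15)
= 1110 - 615 = 495 min
Minus break: 495 - 45 = 450 min
= 7h 30m

7h 30m (450 minutes)


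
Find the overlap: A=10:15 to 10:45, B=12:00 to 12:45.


Meeting A: 615-645 (in minutes from midnight)
Meeting B: 720-765
Overlap start = max(615, 720) = 720
Overlap end = min(645, 765) = 645
Overlap = max(0, 645 - 720) = 0 min

0 minutes


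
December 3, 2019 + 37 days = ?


Start: December 3, 2019
Add 37 days
December 3 → January 1: 31 - 3 + 1 = 29 days (37 - 29 = 8 left)
January 1 + 8 = January 9, 2020

January 9, 2020


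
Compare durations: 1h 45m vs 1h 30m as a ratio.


Duration 1: 105 minutes
Duration 2: 90 minutes
Ratio = 105:90
GCD = 15
Simplified = 7:6
As a decimal: 7/6 ≈ 1.17

7:6 (1.17)


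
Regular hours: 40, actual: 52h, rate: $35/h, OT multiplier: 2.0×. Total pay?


Regular: 40h × $35 = $1400.00
Overtime: 52 - 40 = 12h
OT pay: 12h × $35 × 2.0 = $840.00
Total = $1400.00 + $840.00 = $2240.00

$2240.00


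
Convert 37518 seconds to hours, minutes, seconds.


10h 25m 18s

Hours: 37518 ÷ 3600 = 10 remainder 1518
Minutes: 1518 ÷ 60 = 25 remainder 18
Seconds: 18


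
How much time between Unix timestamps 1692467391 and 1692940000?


472609 seconds (131.3 hours / 5.47 days)

Difference = 1692940000 - 1692467391 = 472609 seconds
In hours: 472609 / 3600 ≈ 131.3
In days: 472609 / 86400 ≈ 5.47


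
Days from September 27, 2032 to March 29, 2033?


From September 27, 2032 to March 29, 2033
Rest of September 2032: 30 - 27 = 3
Full months: October 31, November 30, December 31, January 31, February 2033 28
Days into March 2033: 29
Total = 3 + 31 + 30 + 31 + 31 + 28 + 29 = 183 days

183 days


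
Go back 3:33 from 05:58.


02:25

Start: 358 minutes from midnight
Subtract: 213 minutes
Remaining: 358 - 213 = 145
Hours: 2, Minutes: 25


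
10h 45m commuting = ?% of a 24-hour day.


Time: 645 minutes
Day: 1440 minutes
Percentage = (645/1440) × 100 ≈ 44.8%

44.8%


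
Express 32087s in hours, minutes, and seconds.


Hours: 32087 ÷ 3600 = 8 remainder 3287
Minutes: 3287 ÷ 60 = 54 remainder 47
Seconds: 47

8h 54m 47s


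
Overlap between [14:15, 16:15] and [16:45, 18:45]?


0 minutes

Meeting A: 855-975 (in minutes from midnight)
Meeting B: 1005-1125
Overlap start = max(855, 1005) = 1005
Overlap end = min(975, 1125) = 975
Overlap = max(0, 975 - 1005) = 0 min


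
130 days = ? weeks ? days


Weeks: 130 ÷ 7 = 18 remainder 4

18 weeks 4 days


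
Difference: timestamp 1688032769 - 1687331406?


701363 seconds (194.8 hours / 8.12 days)

Difference = 1688032769 - 1687331406 = 701363 seconds
In hours: 701363 / 3600 ≈ 194.8
In days: 701363 / 86400 ≈ 8.12


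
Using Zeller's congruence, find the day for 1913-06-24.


Tuesday

Zeller's congruence:
q=24, m=6, k=13, j=19
h = (24 + ⌊13×7/5⌋ + 13 + ⌊13/4⌋ + ⌊19/4⌋ - 2×19) mod 7
= (24 + 18 + 13 + 3 + 4 - 38) mod 7
= 24 mod 7 = 3
h=3 → Tuesday


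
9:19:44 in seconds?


33584 seconds

Hours: 9 × 3600 = 32400
Minutes: 19 × 60 = 1140
Seconds: 44
Total = 32400 + 1140 + 44 = 33584


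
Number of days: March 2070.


31 days

Month: March (month 3)
March has 31 days


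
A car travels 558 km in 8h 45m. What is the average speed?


63.8 km/h

Distance: 558 km
Time: 8h 45m = 525 min = 525/60 = 35/4 hours
Speed = 558 ÷ (35/4) = 558 × 4 / 35 = 2232/35 ≈ 63.8 km/h


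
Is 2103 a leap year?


Rules: divisible by 4 AND (not by 100 OR by 400)
2103 ÷ 4 = 525 remainder 3 → not divisible by 4
Not divisible by 4 → not a leap year

No


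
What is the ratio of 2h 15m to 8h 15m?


3:11 (0.27)

Duration 1: 135 minutes
Duration 2: 495 minutes
Ratio = 135:495
GCD = 45
Simplified = 3:11
As a decimal: 3/11 ≈ 0.27


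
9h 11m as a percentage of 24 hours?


0.3826 (38.26%)

Total minutes: 9×60 + 11 = 551
Day = 24×60 = 1440 minutes
Fraction = 551/1440 ≈ 0.3826
As a percentage: 551/1440 × 100 ≈ 38.26%


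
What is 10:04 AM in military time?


10:04

Input: 10:04 AM
AM hour stays: 10


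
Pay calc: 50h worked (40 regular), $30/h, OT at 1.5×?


$1650.00

Regular: 40h × $30 = $1200.00
Overtime: 50 - 40 = 10h
OT pay: 10h × $30 × 1.5 = $450.00
Total = $1200.00 + $450.00 = $1650.00


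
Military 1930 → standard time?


Hour: 19
19 - 12 = 7 → PM

7:30 PM


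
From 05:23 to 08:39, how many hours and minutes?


3h 16m

End time in minutes: 8×60 + 39 = 519
Start time in minutes: 5×60 + 23 = 323
Difference = 519 - 323 = 196 minutes
= 3 hours 16 minutes


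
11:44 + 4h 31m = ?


Start: 704 minutes from midnight
Add: 271 minutes
Total: 975 minutes
Hours: 975 ÷ 60 = 16 remainder 15

16:15


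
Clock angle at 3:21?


Hour hand = 3×30 + 21×0.5 = 100.5°
Minute hand = 21×6 = 126°
Difference = |100.5 - 126| = 25.5°

25.5°


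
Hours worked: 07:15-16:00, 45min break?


Total time = (16×60+0) - (7×60+15)
= 960 - 435 = 525 min
Minus break: 525 - 45 = 480 min
= 8h 0m

8h 0m (480 minutes)


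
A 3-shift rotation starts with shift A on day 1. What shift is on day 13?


Shift A

Shifts: A, B, C
Start: A (index 0)
Day 13: (0 + 13 - 1) mod 3
= 12 mod 3
= 0
Index 0 → shift A


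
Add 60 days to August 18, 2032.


Start: August 18, 2032
Add 60 days
August 18 → September 1: 31 - 18 + 1 = 14 days (60 - 14 = 46 left)
September 1 → October 1: 30 - 1 + 1 = 30 days (46 - 30 = 16 left)
October 1 + 16 = October 17, 2032

October 17, 2032


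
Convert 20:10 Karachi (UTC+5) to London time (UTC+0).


15:10

Time difference = UTC+0 - UTC+5 = -5 hours
New hour = (20 -5) mod 24
= 15 mod 24 = 15
Minutes unchanged → 15:10


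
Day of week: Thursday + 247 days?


Start: Thursday (index 3)
(3 + 247) mod 7
= 250 mod 7
= 5
Index 5 → Saturday

Saturday


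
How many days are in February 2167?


Month: February (month 2)
February: 28 or 29 (leap year)
2167 leap year? No

28 days


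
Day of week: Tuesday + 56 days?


Tuesday

Start: Tuesday (index 1)
(1 + 56) mod 7
= 57 mod 7
= 1
Index 1 → Tuesday


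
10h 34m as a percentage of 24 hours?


Total minutes: 10×60 + 34 = 634
Day = 24×60 = 1440 minutes
Fraction = 634/1440 ≈ 0.4403
As a percentage: 634/1440 × 100 ≈ 44.03%

0.4403 (44.03%)


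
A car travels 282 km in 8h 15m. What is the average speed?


34.2 km/h

Distance: 282 km
Time: 8h 15m = 495 min = 495/60 = 33/4 hours
Speed = 282 ÷ (33/4) = 282 × 4 / 33 = 1128/33 ≈ 34.2 km/h


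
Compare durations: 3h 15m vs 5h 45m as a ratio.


Duration 1: 195 minutes
Duration 2: 345 minutes
Ratio = 195:345
GCD = 15
Simplified = 13:23
As a decimal: 13/23 ≈ 0.57

13:23 (0.57)


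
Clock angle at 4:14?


Hour hand = 4×30 + 14×0.5 = 127.0°
Minute hand = 14×6 = 84°
Difference = |127.0 - 84| = 43.0°

43.0°


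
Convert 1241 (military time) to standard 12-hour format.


12:41 PM

Hour: 12
12 → 12 PM (noon)


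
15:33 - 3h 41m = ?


11:52

Start: 933 minutes from midnight
Subtract: 221 minutes
Remaining: 933 - 221 = 712
Hours: 11, Minutes: 52


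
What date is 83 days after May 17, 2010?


August 8, 2010

Start: May 17, 2010
Add 83 days
May 17 → June 1: 31 - 17 + 1 = 15 days (83 - 15 = 68 left)
June 1 → July 1: 30 - 1 + 1 = 30 days (68 - 30 = 38 left)
July 1 → August 1: 31 - 1 + 1 = 31 days (38 - 31 = 7 left)
August 1 + 7 = August 8, 2010


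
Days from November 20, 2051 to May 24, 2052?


186 days

From November 20, 2051 to May 24, 2052
Rest of November 2051: 30 - 20 = 10
Full months: December 31, January 31, February 2052 29, March 31, April 30
Days into May 2052: 24
Total = 10 + 31 + 31 + 29 + 31 + 30 + 24 = 186 days


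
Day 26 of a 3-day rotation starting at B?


Shift C

Shifts: A, B, C
Start: B (index 1)
Day 26: (1 + 26 - 1) mod 3
= 26 mod 3
= 2
Index 2 → shift C


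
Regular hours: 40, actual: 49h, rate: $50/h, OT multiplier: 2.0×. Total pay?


Regular: 40h × $50 = $2000.00
Overtime: 49 - 40 = 9h
OT pay: 9h × $50 × 2.0 = $900.00
Total = $2000.00 + $900.00 = $2900.00

$2900.00


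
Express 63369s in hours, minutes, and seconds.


17h 36m 9s

Hours: 63369 ÷ 3600 = 17 remainder 2169
Minutes: 2169 ÷ 60 = 36 remainder 9
Seconds: 9


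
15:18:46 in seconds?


Hours: 15 × 3600 = 54000
Minutes: 18 × 60 = 1080
Seconds: 46
Total = 54000 + 1080 + 46 = 55126

55126 seconds


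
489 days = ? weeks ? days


Weeks: 489 ÷ 7 = 69 remainder 6

69 weeks 6 days


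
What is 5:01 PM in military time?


17:01

Input: 5:01 PM
PM: 5 + 12 = 17


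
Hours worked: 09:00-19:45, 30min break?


Total time = (19×60+45) - (9×60+0)
= 1185 - 540 = 645 min
Minus break: 645 - 30 = 615 min
= 10h 15m

10h 15m (615 minutes)


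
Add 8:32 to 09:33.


Start: 573 minutes from midnight
Add: 512 minutes
Total: 1085 minutes
Hours: 1085 ÷ 60 = 18 remainder 5

18:05


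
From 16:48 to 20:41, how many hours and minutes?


3h 53m

End time in minutes: 20×60 + 41 = 1241
Start time in minutes: 16×60 + 48 = 1008
Difference = 1241 - 1008 = 233 minutes
= 3 hours 53 minutes


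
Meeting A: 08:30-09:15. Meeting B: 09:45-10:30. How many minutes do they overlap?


Meeting A: 510-555 (in minutes from midnight)
Meeting B: 585-630
Overlap start = max(510, 585) = 585
Overlap end = min(555, 630) = 555
Overlap = max(0, 555 - 585) = 0 min

0 minutes


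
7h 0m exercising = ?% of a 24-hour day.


Time: 420 minutes
Day: 1440 minutes
Percentage = (420/1440) × 100 ≈ 29.2%

29.2%


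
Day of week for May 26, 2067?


Thursday

Zeller's congruence:
q=26, m=5, k=67, j=20
h = (26 + ⌊13×6/5⌋ + 67 + ⌊67/4⌋ + ⌊20/4⌋ - 2×20) mod 7
= (26 + 15 + 67 + 16 + 5 - 40) mod 7
= 89 mod 7 = 5
h=5 → Thursday


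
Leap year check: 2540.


Yes

Rules: divisible by 4 AND (not by 100 OR by 400)
2540 ÷ 4 = 635 exactly → divisible by 4
2540 ÷ 100 = 25 remainder 40 → not divisible by 100
Divisible by 4 but not by 100 → leap year


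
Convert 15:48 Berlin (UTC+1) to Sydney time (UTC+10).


Time difference = UTC+10 - UTC+1 = +9 hours
New hour = (15 + 9) mod 24
= 24 mod 24 = 0
Minutes unchanged → 00:48; 24 ≥ 24 → next day

00:48 (next day)


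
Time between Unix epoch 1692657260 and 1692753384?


Difference = 1692753384 - 1692657260 = 96124 seconds
In hours: 96124 / 3600 ≈ 26.7
In days: 96124 / 86400 ≈ 1.11

96124 seconds (26.7 hours / 1.11 days)


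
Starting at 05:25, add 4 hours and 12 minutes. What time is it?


09:37

Start: 325 minutes from midnight
Add: 252 minutes
Total: 577 minutes
Hours: 577 ÷ 60 = 9 remainder 37


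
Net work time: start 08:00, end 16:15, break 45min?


Total time = (16×60+15) - (8×60+0)
= 975 - 480 = 495 min
Minus break: 495 - 45 = 450 min
= 7h 30m

7h 30m (450 minutes)


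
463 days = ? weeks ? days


Weeks: 463 ÷ 7 = 66 remainder 1

66 weeks 1 days


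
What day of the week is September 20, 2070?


Zeller's congruence:
q=20, m=9, k=70, j=20
h = (20 + ⌊13×10/5⌋ + 70 + ⌊70/4⌋ + ⌊20/4⌋ - 2×20) mod 7
= (20 + 26 + 70 + 17 + 5 - 40) mod 7
= 98 mod 7 = 0
h=0 → Saturday

Saturday


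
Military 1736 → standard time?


Hour: 17
17 - 12 = 5 → PM

5:36 PM


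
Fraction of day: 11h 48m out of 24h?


Total minutes: 11×60 + 48 = 708
Day = 24×60 = 1440 minutes
Fraction = 708/1440 ≈ 0.4917
As a percentage: 708/1440 × 100 ≈ 49.17%

0.4917 (49.17%)


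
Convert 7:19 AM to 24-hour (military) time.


Input: 7:19 AM
AM hour stays: 7

07:19


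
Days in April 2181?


30 days

Month: April (month 4)
April has 30 days


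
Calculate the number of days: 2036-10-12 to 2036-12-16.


65 days

From October 12, 2036 to December 16, 2036
Rest of October 2036: 31 - 12 = 19
Full months: November 30
Days into December 2036: 16
Total = 19 + 30 + 16 = 65 days


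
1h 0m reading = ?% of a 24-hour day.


Time: 60 minutes
Day: 1440 minutes
Percentage = (60/1440) × 100 ≈ 4.2%

4.2%


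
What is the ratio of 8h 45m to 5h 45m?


35:23 (1.52)

Duration 1: 525 minutes
Duration 2: 345 minutes
Ratio = 525:345
GCD = 15
Simplified = 35:23
As a decimal: 35/23 ≈ 1.52


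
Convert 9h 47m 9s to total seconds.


Hours: 9 × 3600 = 32400
Minutes: 47 × 60 = 2820
Seconds: 9
Total = 32400 + 2820 + 9 = 35229

35229 seconds


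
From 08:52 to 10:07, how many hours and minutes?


1h 15m

End time in minutes: 10×60 + 7 = 607
Start time in minutes: 8×60 + 52 = 532
Difference = 607 - 532 = 75 minutes
= 1 hours 15 minutes


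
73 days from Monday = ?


Start: Monday (index 0)
(0 + 73) mod 7
= 73 mod 7
= 3
Index 3 → Thursday

Thursday


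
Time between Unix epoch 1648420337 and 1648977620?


557283 seconds (154.8 hours / 6.45 days)

Difference = 1648977620 - 1648420337 = 557283 seconds
In hours: 557283 / 3600 ≈ 154.8
In days: 557283 / 86400 ≈ 6.45
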